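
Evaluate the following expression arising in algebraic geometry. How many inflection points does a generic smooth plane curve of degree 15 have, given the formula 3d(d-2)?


For a general smooth plane curve C of degree d, the inflection points are
the intersection of C with its Hessian curve, which has degree 3(d-2).
By Bezout, the total intersection number is d * 3(d-2) = 15 * 39 = 585.
For a general curve every flex is ordinary, so each contributes
multiplicity 1 to C·Hess(C), and the number of distinct inflection
points is 3d(d-2).
Inflection points = 3*15*(15-2) = 3*15*13 = 585

585


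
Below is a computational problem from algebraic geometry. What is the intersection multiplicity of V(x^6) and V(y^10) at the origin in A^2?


The intersection multiplicity of V(x^a) and V(y^b) at the origin is:
I(O; V(x^6), V(y^10)) = dim_k(k[x,y]/(x^6, y^10))
A basis for k[x,y]/(x^6, y^10) is the set of monomials x^i * y^j
where 0 <= i < 6 and 0 <= j < 10.
The number of such monomials is 6 * 10 = 60

60


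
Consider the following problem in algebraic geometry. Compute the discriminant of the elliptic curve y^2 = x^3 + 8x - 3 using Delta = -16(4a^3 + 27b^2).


Compute each component:
4a^3 = 4*8^3 = 4*512 = 2048
27b^2 = 27*(-3)^2 = 27*9 = 243
4a^3 + 27b^2 = 2048 + 243 = 2291
Delta = -16*2291 = -36656

-36656


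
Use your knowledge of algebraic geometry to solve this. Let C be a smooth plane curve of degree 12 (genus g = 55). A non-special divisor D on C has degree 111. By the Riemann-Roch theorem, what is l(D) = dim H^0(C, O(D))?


First, compute the genus of a smooth plane curve of degree 12:
g = (d-1)(d-2)/2 = (12-1)(12-2)/2 = 55
For a non-special divisor D (i.e., h^1(D) = 0), Riemann-Roch gives:
l(D) = deg(D) - g + 1
Since deg(D) = 111 >= 2g - 1 = 109, D is non-special.
l(D) = 111 - 55 + 1 = 57

57


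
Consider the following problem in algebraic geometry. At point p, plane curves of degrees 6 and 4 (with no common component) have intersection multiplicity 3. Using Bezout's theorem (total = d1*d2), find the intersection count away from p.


By Bezout's theorem, the total intersection number is d1 * d2.
Total = 6 * 4 = 24
Intersection multiplicity at p = 3
Remaining intersections = 24 - 3 = 21

21


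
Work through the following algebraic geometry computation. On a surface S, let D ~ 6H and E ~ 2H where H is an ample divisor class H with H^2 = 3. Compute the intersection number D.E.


Using bilinearity of the intersection pairing on a surface S:
(aH).(bH) = ab * (H.H)
We have H^2 = 3.
D.E = (6H).(2H) = 6*2*3
= 12*3
= 36

36


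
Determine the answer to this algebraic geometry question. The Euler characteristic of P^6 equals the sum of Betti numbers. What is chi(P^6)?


The complex projective space P^6 has one cell in each even real dimension 0, 2, ..., 12.
The cohomology groups are H^{2k}(P^6) = Z for k = 0,...,6, and 0 otherwise.
Euler characteristic = sum of Betti numbers = 1 per even-dimensional cohomology group.
chi(P^6) = 6 + 1 = 7

7


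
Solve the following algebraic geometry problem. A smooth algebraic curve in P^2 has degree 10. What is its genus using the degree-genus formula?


Using the genus formula for smooth plane curves:
g = (d-1)(d-2)/2
g = (10-1)(10-2)/2
g = 9*8/2
g = 72/2 = 36

36


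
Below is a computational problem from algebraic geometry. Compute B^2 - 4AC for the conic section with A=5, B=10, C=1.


The discriminant of a conic Ax^2 + Bxy + Cy^2 + ... = 0 is B^2 - 4AC.
B^2 = 10^2 = 100
4AC = 4*5*1 = 20
Discriminant = 100 - 20 = 80

80


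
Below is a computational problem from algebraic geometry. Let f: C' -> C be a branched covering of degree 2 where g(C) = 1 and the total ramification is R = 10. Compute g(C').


Riemann-Hurwitz formula: 2g' - 2 = d(2g - 2) + R
Given: d = 2, g = 1, R = 10
2g' - 2 = 2*(2*1 - 2) + 10
2g' - 2 = 2*0 + 10
2g' - 2 = 0 + 10 = 10
2g' = 12
g' = 6

6


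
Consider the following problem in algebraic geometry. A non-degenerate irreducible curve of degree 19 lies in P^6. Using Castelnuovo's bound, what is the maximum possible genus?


Castelnuovo's bound: write d - 1 = m(r-1) + epsilon with 0 <= epsilon < r-1.
d - 1 = 19 - 1 = 18
r - 1 = 6 - 1 = 5
18 = 3*5 + 3, so m = 3, epsilon = 3
pi(d, r) = m(m-1)(r-1)/2 + m*epsilon
= 3*2*5/2 + 3*3
= 30/2 + 9
= 15 + 9 = 24

24


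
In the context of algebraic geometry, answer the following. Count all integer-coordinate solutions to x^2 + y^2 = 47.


Systematically check integer values of x where x^2 <= 47.
For each valid x, check if 47 - x^2 is a perfect square.
Total integer solutions found: 0

0


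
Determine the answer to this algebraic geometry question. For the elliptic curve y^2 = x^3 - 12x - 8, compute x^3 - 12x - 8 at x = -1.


Compute x^3 - 12x - 8 at x = -1:
x^3 = (-1)^3 = -1
(-12)*x = (-12)*(-1) = 12
Sum: -1 + 12 - 8 = 3

3


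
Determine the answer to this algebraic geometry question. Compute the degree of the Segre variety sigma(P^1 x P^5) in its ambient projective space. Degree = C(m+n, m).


The degree of the Segre variety P^1 x P^5 is C(m+n, m).
= C(6, 1)
= 6

6


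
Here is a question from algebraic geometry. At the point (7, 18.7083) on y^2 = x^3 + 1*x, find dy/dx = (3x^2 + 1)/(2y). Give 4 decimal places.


Using implicit differentiation of y^2 = x^3 + 1*x:
2y * dy/dx = 3x^2 + 1
dy/dx = (3x^2 + 1)/(2y)
Numerator: 3*7^2 + 1 = 148
Denominator: 2*18.7083 = 37.4166
dy/dx = 148/37.4166 = 3.9555

3.9555


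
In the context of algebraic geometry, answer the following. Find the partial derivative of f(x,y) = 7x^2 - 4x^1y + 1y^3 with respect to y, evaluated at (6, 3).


df/dy = (-4)*x^1 + 3*1*y^2
At (6,3): (-4)*6^1 + 3*1*3^2
= -24 + 27
= 3

3


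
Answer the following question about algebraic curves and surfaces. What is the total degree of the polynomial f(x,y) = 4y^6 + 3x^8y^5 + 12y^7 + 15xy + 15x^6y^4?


Examine each term for its total degree (sum of exponents).
  Term '4y^6' has total degree 0+6 = 6.
  Term '3x^8y^5' has total degree 8+5 = 13.
  Term '12y^7' has total degree 0+7 = 7.
  Term '15xy' has total degree 1+1 = 2.
  Term '15x^6y^4' has total degree 6+4 = 10.
The maximum total degree among all terms is 13.

13


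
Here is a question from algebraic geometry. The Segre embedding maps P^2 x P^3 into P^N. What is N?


The Segre embedding maps P^m x P^n into P^N via
all products of coordinates from each factor.
N = (m+1)(n+1) - 1
N = (2+1)(3+1) - 1
N = 3*4 - 1
N = 12 - 1 = 11

11


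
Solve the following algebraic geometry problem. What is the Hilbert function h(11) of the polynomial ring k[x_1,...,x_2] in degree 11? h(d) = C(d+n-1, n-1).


The Hilbert function for the polynomial ring in 2 variables is:
h(d) = C(d+n-1, n-1)
h(11) = C(11+2-1, 2-1) = C(12, 1)
= 12! / (1! * 11!)
= 12

12


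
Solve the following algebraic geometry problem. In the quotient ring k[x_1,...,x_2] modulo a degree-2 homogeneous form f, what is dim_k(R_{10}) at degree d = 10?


For R = k[x_1,...,x_n]/(f) with f homogeneous of degree e:
The Hilbert series is (1 - t^e)/(1 - t)^n.
So h(d) = C(d+n-1, n-1) - C(d-e+n-1, n-1) for d >= e.
With n=2, e=2, d=10:
C(10+2-1, 2-1) = C(11, 1) = 11
C(10-2+2-1, 2-1) = C(9, 1) = 9
h(10) = 11 - 9 = 2

2


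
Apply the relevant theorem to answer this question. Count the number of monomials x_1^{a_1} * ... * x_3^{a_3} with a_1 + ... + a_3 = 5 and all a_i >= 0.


The number of degree-5 monomials in 3 variables is C(d+n-1, n-1).
= C(5+3-1, 3-1) = C(7, 2)
= 21

21


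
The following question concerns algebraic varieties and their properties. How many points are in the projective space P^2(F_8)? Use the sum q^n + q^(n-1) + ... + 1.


P^2(F_8) has (q^(n+1) - 1)/(q - 1) points.
= 8^2 + 8^1 + 8^0
= 64 + 8 + 1
= 73

73


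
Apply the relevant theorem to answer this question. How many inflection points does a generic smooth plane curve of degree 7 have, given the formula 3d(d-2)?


For a general smooth plane curve C of degree d, the inflection points are
the intersection of C with its Hessian curve, which has degree 3(d-2).
By Bezout, the total intersection number is d * 3(d-2) = 7 * 15 = 105.
For a general curve every flex is ordinary, so each contributes
multiplicity 1 to C·Hess(C), and the number of distinct inflection
points is 3d(d-2).
Inflection points = 3*7*(7-2) = 3*7*5 = 105

105


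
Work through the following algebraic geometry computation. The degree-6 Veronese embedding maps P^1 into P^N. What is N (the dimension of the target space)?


The Veronese embedding v_d: P^n -> P^N maps each point to all
degree-d monomials in n+1 homogeneous coordinates.
N = C(n+d, d) - 1
N = C(1+6, 6) - 1
N = C(7, 6) - 1
C(7, 6) = 7
N = 7 - 1 = 6

6


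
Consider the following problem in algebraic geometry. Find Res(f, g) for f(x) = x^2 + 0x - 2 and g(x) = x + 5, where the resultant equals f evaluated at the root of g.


For Res(f, x - c), we evaluate f at x = c.
f(-5) = (-5)^2 + 0*(-5) - 2
= 25 + 0 - 2
= 25 - 2 = 23
Res(f, g) = 23

23


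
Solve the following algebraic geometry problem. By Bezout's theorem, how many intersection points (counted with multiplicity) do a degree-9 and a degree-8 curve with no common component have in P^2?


Bezout's theorem states the intersection count equals the product of degrees.
Intersection count = 9 * 8 = 72

72


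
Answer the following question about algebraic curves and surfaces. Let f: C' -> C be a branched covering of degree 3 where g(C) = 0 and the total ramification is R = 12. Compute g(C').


Riemann-Hurwitz formula: 2g' - 2 = d(2g - 2) + R
Given: d = 3, g = 0, R = 12
2g' - 2 = 3*(2*0 - 2) + 12
2g' - 2 = 3*(-2) + 12
2g' - 2 = -6 + 12 = 6
2g' = 8
g' = 4

4


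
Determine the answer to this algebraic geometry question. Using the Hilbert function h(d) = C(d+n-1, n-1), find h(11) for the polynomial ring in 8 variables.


The Hilbert function for the polynomial ring in 8 variables is:
h(d) = C(d+n-1, n-1)
h(11) = C(11+8-1, 8-1) = C(18, 7)
= 18! / (7! * 11!)
= 31824

31824


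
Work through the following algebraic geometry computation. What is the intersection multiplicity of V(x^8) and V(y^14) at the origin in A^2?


The intersection multiplicity of V(x^a) and V(y^b) at the origin is:
I(O; V(x^8), V(y^14)) = dim_k(k[x,y]/(x^8, y^14))
A basis for k[x,y]/(x^8, y^14) is the set of monomials x^i * y^j
where 0 <= i < 8 and 0 <= j < 14.
The number of such monomials is 8 * 14 = 112

112


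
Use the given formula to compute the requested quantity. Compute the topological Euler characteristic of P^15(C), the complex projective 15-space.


The complex projective space P^15 has one cell in each even real dimension 0, 2, ..., 30.
The cohomology groups are H^{2k}(P^15) = Z for k = 0,...,15, and 0 otherwise.
Euler characteristic = sum of Betti numbers = 1 per even-dimensional cohomology group.
chi(P^15) = 15 + 1 = 16

16


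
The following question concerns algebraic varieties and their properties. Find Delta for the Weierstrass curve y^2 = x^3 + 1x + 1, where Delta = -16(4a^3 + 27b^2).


Compute each component:
4a^3 = 4*1^3 = 4*1 = 4
27b^2 = 27*1^2 = 27*1 = 27
4a^3 + 27b^2 = 4 + 27 = 31
Delta = -16*31 = -496

-496


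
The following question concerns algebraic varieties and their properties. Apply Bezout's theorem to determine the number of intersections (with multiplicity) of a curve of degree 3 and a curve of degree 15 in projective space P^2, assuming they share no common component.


Bezout's theorem states the intersection count equals the product of degrees.
Intersection count = 3 * 15 = 45

45


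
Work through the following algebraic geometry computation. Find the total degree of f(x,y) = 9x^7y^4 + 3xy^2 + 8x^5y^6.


Examine each term for its total degree (sum of exponents).
  Term '9x^7y^4' has total degree 7+4 = 11.
  Term '3xy^2' has total degree 1+2 = 3.
  Term '8x^5y^6' has total degree 5+6 = 11.
The maximum total degree among all terms is 11.

11


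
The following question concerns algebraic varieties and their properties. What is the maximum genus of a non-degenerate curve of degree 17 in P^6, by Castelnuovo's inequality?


Castelnuovo's bound: write d - 1 = m(r-1) + epsilon with 0 <= epsilon < r-1.
d - 1 = 17 - 1 = 16
r - 1 = 6 - 1 = 5
16 = 3*5 + 1, so m = 3, epsilon = 1
pi(d, r) = m(m-1)(r-1)/2 + m*epsilon
= 3*2*5/2 + 3*1
= 30/2 + 3
= 15 + 3 = 18

18


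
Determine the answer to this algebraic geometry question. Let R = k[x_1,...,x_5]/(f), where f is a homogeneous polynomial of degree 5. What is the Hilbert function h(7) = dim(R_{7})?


For R = k[x_1,...,x_n]/(f) with f homogeneous of degree e:
The Hilbert series is (1 - t^e)/(1 - t)^n.
So h(d) = C(d+n-1, n-1) - C(d-e+n-1, n-1) for d >= e.
With n=5, e=5, d=7:
C(7+5-1, 5-1) = C(11, 4) = 330
C(7-5+5-1, 5-1) = C(6, 4) = 15
h(7) = 330 - 15 = 315

315


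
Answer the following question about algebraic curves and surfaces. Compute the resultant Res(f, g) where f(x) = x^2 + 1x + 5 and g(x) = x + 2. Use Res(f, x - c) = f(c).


For Res(f, x - c), we evaluate f at x = c.
f(-2) = (-2)^2 + 1*(-2) + 5
= 4 - 2 + 5
= 2 + 5 = 7
Res(f, g) = 7

7


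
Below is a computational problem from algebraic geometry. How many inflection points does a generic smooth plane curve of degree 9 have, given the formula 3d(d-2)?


For a general smooth plane curve C of degree d, the inflection points are
the intersection of C with its Hessian curve, which has degree 3(d-2).
By Bezout, the total intersection number is d * 3(d-2) = 9 * 21 = 189.
For a general curve every flex is ordinary, so each contributes
multiplicity 1 to C·Hess(C), and the number of distinct inflection
points is 3d(d-2).
Inflection points = 3*9*(9-2) = 3*9*7 = 189

189


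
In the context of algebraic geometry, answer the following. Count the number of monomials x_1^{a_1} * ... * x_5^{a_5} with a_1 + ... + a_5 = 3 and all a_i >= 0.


The number of degree-3 monomials in 5 variables is C(d+n-1, n-1).
= C(3+5-1, 5-1) = C(7, 4)
= 35

35


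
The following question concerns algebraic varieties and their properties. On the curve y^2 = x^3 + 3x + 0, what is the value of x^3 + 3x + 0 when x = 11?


Compute x^3 + 3x + 0 at x = 11:
x^3 = 11^3 = 1331
3*x = 3*11 = 33
Sum: 1331 + 33 + 0 = 1364

1364


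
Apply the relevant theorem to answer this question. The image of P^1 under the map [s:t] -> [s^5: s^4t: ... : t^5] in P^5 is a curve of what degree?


The rational normal curve in P^5 is the image of P^1 under the 5-uple Veronese.
A general hyperplane in P^5 pulls back to a degree-5 form on P^1, which has 5 zeros,
so the curve meets a general hyperplane in 5 points. Degree = 5.

5


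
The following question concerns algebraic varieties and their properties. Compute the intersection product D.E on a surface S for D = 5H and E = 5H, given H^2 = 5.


Using bilinearity of the intersection pairing on a surface S:
(aH).(bH) = ab * (H.H)
We have H^2 = 5.
D.E = (5H).(5H) = 5*5*5
= 25*5
= 125

125


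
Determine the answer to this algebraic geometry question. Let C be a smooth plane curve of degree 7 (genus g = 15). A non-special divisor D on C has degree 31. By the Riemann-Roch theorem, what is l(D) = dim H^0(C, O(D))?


First, compute the genus of a smooth plane curve of degree 7:
g = (d-1)(d-2)/2 = (7-1)(7-2)/2 = 15
For a non-special divisor D (i.e., h^1(D) = 0), Riemann-Roch gives:
l(D) = deg(D) - g + 1
Since deg(D) = 31 >= 2g - 1 = 29, D is non-special.
l(D) = 31 - 15 + 1 = 17

17


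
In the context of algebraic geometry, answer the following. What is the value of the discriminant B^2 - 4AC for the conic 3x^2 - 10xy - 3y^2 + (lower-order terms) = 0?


The discriminant of a conic Ax^2 + Bxy + Cy^2 + ... = 0 is B^2 - 4AC.
B^2 = (-10)^2 = 100
4AC = 4*3*(-3) = -36
Discriminant = 100 + 36 = 136

136


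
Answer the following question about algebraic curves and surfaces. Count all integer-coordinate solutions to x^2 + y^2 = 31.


Systematically check integer values of x where x^2 <= 31.
For each valid x, check if 31 - x^2 is a perfect square.
Total integer solutions found: 0

0


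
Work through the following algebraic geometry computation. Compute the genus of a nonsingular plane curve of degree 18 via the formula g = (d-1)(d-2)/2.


Using the genus formula for smooth plane curves:
g = (d-1)(d-2)/2
g = (18-1)(18-2)/2
g = 17*16/2
g = 272/2 = 136

136


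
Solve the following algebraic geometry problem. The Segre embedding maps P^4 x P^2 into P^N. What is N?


The Segre embedding maps P^m x P^n into P^N via
all products of coordinates from each factor.
N = (m+1)(n+1) - 1
N = (4+1)(2+1) - 1
N = 5*3 - 1
N = 15 - 1 = 14

14


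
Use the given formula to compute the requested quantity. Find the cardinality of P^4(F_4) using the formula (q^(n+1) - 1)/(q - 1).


P^4(F_4) has (q^(n+1) - 1)/(q - 1) points.
= 4^4 + 4^3 + 4^2 + 4^1 + 4^0
= 256 + 64 + 16 + 4 + 1
= 341

341


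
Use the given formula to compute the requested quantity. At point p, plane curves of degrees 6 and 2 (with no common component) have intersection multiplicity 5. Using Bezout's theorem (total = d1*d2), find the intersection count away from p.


By Bezout's theorem, the total intersection number is d1 * d2.
Total = 6 * 2 = 12
Intersection multiplicity at p = 5
Remaining intersections = 12 - 5 = 7

7


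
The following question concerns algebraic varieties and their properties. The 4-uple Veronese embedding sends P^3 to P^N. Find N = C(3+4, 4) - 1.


The Veronese embedding v_d: P^n -> P^N maps each point to all
degree-d monomials in n+1 homogeneous coordinates.
N = C(n+d, d) - 1
N = C(3+4, 4) - 1
N = C(7, 4) - 1
C(7, 4) = 35
N = 35 - 1 = 34

34


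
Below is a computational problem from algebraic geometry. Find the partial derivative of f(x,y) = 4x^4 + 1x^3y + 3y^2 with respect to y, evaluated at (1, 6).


df/dy = 1*x^3 + 2*3*y^1
At (1,6): 1*1^3 + 2*3*6^1
= 1 + 36
= 37

37


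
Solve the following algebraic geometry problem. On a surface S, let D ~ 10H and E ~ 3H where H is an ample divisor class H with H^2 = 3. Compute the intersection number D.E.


Using bilinearity of the intersection pairing on a surface S:
(aH).(bH) = ab * (H.H)
We have H^2 = 3.
D.E = (10H).(3H) = 10*3*3
= 30*3
= 90

90


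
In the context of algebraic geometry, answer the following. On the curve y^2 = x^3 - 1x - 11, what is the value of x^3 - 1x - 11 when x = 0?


Compute x^3 - 1x - 11 at x = 0:
x^3 = 0^3 = 0
(-1)*x = (-1)*0 = 0
Sum: 0 + 0 - 11 = -11

-11


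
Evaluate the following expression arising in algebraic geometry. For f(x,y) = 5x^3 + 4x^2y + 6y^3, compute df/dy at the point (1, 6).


df/dy = 4*x^2 + 3*6*y^2
At (1,6): 4*1^2 + 3*6*6^2
= 4 + 648
= 652

652


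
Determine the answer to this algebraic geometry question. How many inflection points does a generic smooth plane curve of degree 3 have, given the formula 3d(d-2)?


For a general smooth plane curve C of degree d, the inflection points are
the intersection of C with its Hessian curve, which has degree 3(d-2).
By Bezout, the total intersection number is d * 3(d-2) = 3 * 3 = 9.
For a general curve every flex is ordinary, so each contributes
multiplicity 1 to C·Hess(C), and the number of distinct inflection
points is 3d(d-2).
Inflection points = 3*3*(3-2) = 3*3*1 = 9

9


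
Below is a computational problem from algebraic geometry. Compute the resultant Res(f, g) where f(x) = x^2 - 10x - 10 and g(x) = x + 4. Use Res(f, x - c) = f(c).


For Res(f, x - c), we evaluate f at x = c.
f(-4) = (-4)^2 - 10*(-4) - 10
= 16 + 40 - 10
= 56 - 10 = 46
Res(f, g) = 46

46


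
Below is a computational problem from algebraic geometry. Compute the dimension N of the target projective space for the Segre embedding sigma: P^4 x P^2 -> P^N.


The Segre embedding maps P^m x P^n into P^N via
all products of coordinates from each factor.
N = (m+1)(n+1) - 1
N = (4+1)(2+1) - 1
N = 5*3 - 1
N = 15 - 1 = 14

14


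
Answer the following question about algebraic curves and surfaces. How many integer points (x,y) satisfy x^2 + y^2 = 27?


Systematically check integer values of x where x^2 <= 27.
For each valid x, check if 27 - x^2 is a perfect square.
Total integer solutions found: 0

0


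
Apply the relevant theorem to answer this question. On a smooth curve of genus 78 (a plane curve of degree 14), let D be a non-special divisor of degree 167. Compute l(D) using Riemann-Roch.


First, compute the genus of a smooth plane curve of degree 14:
g = (d-1)(d-2)/2 = (14-1)(14-2)/2 = 78
For a non-special divisor D (i.e., h^1(D) = 0), Riemann-Roch gives:
l(D) = deg(D) - g + 1
Since deg(D) = 167 >= 2g - 1 = 155, D is non-special.
l(D) = 167 - 78 + 1 = 90

90


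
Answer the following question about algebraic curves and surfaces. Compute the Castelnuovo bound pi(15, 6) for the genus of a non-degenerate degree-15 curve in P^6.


Castelnuovo's bound: write d - 1 = m(r-1) + epsilon with 0 <= epsilon < r-1.
d - 1 = 15 - 1 = 14
r - 1 = 6 - 1 = 5
14 = 2*5 + 4, so m = 2, epsilon = 4
pi(d, r) = m(m-1)(r-1)/2 + m*epsilon
= 2*1*5/2 + 2*4
= 10/2 + 8
= 5 + 8 = 13

13


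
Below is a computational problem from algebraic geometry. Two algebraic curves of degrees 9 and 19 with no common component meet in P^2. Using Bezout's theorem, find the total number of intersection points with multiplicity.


Bezout's theorem states the intersection count equals the product of degrees.
Intersection count = 9 * 19 = 171

171


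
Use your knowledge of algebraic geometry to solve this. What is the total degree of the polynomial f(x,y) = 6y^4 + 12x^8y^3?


Examine each term for its total degree (sum of exponents).
  Term '6y^4' has total degree 0+4 = 4.
  Term '12x^8y^3' has total degree 8+3 = 11.
The maximum total degree among all terms is 11.

11


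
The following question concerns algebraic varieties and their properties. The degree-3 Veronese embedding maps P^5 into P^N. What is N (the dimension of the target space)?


The Veronese embedding v_d: P^n -> P^N maps each point to all
degree-d monomials in n+1 homogeneous coordinates.
N = C(n+d, d) - 1
N = C(5+3, 3) - 1
N = C(8, 3) - 1
C(8, 3) = 56
N = 56 - 1 = 55

55


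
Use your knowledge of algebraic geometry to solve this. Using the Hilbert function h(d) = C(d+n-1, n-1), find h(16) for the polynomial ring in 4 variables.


The Hilbert function for the polynomial ring in 4 variables is:
h(d) = C(d+n-1, n-1)
h(16) = C(16+4-1, 4-1) = C(19, 3)
= 19! / (3! * 16!)
= 969

969


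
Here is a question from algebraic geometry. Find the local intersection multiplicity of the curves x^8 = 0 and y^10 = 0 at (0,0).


The intersection multiplicity of V(x^a) and V(y^b) at the origin is:
I(O; V(x^8), V(y^10)) = dim_k(k[x,y]/(x^8, y^10))
A basis for k[x,y]/(x^8, y^10) is the set of monomials x^i * y^j
where 0 <= i < 8 and 0 <= j < 10.
The number of such monomials is 8 * 10 = 80

80


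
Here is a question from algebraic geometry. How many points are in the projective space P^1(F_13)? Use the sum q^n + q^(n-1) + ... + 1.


P^1(F_13) has (q^(n+1) - 1)/(q - 1) points.
= 13^1 + 13^0
= 13 + 1
= 14

14


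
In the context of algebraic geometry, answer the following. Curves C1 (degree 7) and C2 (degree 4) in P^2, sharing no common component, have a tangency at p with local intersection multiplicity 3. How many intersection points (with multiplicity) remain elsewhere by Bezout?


By Bezout's theorem, the total intersection number is d1 * d2.
Total = 7 * 4 = 28
Intersection multiplicity at p = 3
Remaining intersections = 28 - 3 = 25

25


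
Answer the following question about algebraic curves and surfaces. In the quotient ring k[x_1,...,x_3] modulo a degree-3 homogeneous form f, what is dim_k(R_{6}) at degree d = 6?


For R = k[x_1,...,x_n]/(f) with f homogeneous of degree e:
The Hilbert series is (1 - t^e)/(1 - t)^n.
So h(d) = C(d+n-1, n-1) - C(d-e+n-1, n-1) for d >= e.
With n=3, e=3, d=6:
C(6+3-1, 3-1) = C(8, 2) = 28
C(6-3+3-1, 3-1) = C(5, 2) = 10
h(6) = 28 - 10 = 18

18


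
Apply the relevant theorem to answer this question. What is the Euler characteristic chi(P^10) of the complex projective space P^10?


The complex projective space P^10 has one cell in each even real dimension 0, 2, ..., 20.
The cohomology groups are H^{2k}(P^10) = Z for k = 0,...,10, and 0 otherwise.
Euler characteristic = sum of Betti numbers = 1 per even-dimensional cohomology group.
chi(P^10) = 10 + 1 = 11

11


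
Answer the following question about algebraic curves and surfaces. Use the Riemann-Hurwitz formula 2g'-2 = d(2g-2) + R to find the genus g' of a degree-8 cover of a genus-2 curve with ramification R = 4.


Riemann-Hurwitz formula: 2g' - 2 = d(2g - 2) + R
Given: d = 8, g = 2, R = 4
2g' - 2 = 8*(2*2 - 2) + 4
2g' - 2 = 8*2 + 4
2g' - 2 = 16 + 4 = 20
2g' = 22
g' = 11

11


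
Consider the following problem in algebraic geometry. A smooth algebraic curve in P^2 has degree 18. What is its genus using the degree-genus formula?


Using the genus formula for smooth plane curves:
g = (d-1)(d-2)/2
g = (18-1)(18-2)/2
g = 17*16/2
g = 272/2 = 136

136


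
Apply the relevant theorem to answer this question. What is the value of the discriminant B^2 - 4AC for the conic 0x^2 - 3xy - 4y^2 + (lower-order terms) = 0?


The discriminant of a conic Ax^2 + Bxy + Cy^2 + ... = 0 is B^2 - 4AC.
B^2 = (-3)^2 = 9
4AC = 4*0*(-4) = 0
Discriminant = 9 + 0 = 9

9


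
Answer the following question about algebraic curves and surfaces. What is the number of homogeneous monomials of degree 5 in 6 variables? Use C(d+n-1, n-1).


The number of degree-5 monomials in 6 variables is C(d+n-1, n-1).
= C(5+6-1, 6-1) = C(10, 5)
= 252

252


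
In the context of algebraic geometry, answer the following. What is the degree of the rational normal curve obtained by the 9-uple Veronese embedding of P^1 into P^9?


The rational normal curve in P^9 is the image of P^1 under the 9-uple Veronese.
A general hyperplane in P^9 pulls back to a degree-9 form on P^1, which has 9 zeros,
so the curve meets a general hyperplane in 9 points. Degree = 9.

9


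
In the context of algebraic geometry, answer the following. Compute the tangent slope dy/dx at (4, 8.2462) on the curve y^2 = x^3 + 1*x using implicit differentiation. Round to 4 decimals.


Using implicit differentiation of y^2 = x^3 + 1*x:
2y * dy/dx = 3x^2 + 1
dy/dx = (3x^2 + 1)/(2y)
Numerator: 3*4^2 + 1 = 49
Denominator: 2*8.2462 = 16.4924
dy/dx = 49/16.4924 = 2.9711

2.9711


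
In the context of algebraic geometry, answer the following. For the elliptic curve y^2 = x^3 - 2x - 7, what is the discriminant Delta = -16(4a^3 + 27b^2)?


Compute each component:
4a^3 = 4*(-2)^3 = 4*(-8) = -32
27b^2 = 27*(-7)^2 = 27*49 = 1323
4a^3 + 27b^2 = -32 + 1323 = 1291
Delta = -16*1291 = -20656

-20656


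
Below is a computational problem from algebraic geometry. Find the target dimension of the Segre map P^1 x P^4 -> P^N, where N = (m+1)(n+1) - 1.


The Segre embedding maps P^m x P^n into P^N via
all products of coordinates from each factor.
N = (m+1)(n+1) - 1
N = (1+1)(4+1) - 1
N = 2*5 - 1
N = 10 - 1 = 9

9


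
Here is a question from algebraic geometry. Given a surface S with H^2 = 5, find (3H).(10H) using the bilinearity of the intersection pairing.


Using bilinearity of the intersection pairing on a surface S:
(aH).(bH) = ab * (H.H)
We have H^2 = 5.
D.E = (3H).(10H) = 3*10*5
= 30*5
= 150

150


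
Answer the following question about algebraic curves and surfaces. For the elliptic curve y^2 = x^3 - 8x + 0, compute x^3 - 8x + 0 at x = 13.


Compute x^3 - 8x + 0 at x = 13:
x^3 = 13^3 = 2197
(-8)*x = (-8)*13 = -104
Sum: 2197 - 104 + 0 = 2093

2093


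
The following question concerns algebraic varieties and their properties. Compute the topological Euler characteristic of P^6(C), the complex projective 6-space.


The complex projective space P^6 has one cell in each even real dimension 0, 2, ..., 12.
The cohomology groups are H^{2k}(P^6) = Z for k = 0,...,6, and 0 otherwise.
Euler characteristic = sum of Betti numbers = 1 per even-dimensional cohomology group.
chi(P^6) = 6 + 1 = 7

7


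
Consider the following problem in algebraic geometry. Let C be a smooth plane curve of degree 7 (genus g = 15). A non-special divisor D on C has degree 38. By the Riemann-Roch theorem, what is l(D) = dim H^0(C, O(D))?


First, compute the genus of a smooth plane curve of degree 7:
g = (d-1)(d-2)/2 = (7-1)(7-2)/2 = 15
For a non-special divisor D (i.e., h^1(D) = 0), Riemann-Roch gives:
l(D) = deg(D) - g + 1
Since deg(D) = 38 >= 2g - 1 = 29, D is non-special.
l(D) = 38 - 15 + 1 = 24

24


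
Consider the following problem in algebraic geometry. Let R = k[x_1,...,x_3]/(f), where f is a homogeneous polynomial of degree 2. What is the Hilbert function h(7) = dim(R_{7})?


For R = k[x_1,...,x_n]/(f) with f homogeneous of degree e:
The Hilbert series is (1 - t^e)/(1 - t)^n.
So h(d) = C(d+n-1, n-1) - C(d-e+n-1, n-1) for d >= e.
With n=3, e=2, d=7:
C(7+3-1, 3-1) = C(9, 2) = 36
C(7-2+3-1, 3-1) = C(7, 2) = 21
h(7) = 36 - 21 = 15

15


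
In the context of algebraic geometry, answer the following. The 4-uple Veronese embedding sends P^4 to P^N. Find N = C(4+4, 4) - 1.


The Veronese embedding v_d: P^n -> P^N maps each point to all
degree-d monomials in n+1 homogeneous coordinates.
N = C(n+d, d) - 1
N = C(4+4, 4) - 1
N = C(8, 4) - 1
C(8, 4) = 70
N = 70 - 1 = 69

69


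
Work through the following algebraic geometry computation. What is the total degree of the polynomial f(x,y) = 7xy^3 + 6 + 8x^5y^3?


Examine each term for its total degree (sum of exponents).
  Term '7xy^3' has total degree 1+3 = 4.
  Term '6' has total degree 0+0 = 0.
  Term '8x^5y^3' has total degree 5+3 = 8.
The maximum total degree among all terms is 8.

8


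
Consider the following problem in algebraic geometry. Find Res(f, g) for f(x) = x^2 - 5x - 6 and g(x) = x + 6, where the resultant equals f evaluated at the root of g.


For Res(f, x - c), we evaluate f at x = c.
f(-6) = (-6)^2 - 5*(-6) - 6
= 36 + 30 - 6
= 66 - 6 = 60
Res(f, g) = 60

60


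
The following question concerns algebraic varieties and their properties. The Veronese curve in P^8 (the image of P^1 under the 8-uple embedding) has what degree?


The rational normal curve in P^8 is the image of P^1 under the 8-uple Veronese.
A general hyperplane in P^8 pulls back to a degree-8 form on P^1, which has 8 zeros,
so the curve meets a general hyperplane in 8 points. Degree = 8.

8


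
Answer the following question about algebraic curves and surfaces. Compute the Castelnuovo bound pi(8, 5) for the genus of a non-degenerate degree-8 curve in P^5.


Castelnuovo's bound: write d - 1 = m(r-1) + epsilon with 0 <= epsilon < r-1.
d - 1 = 8 - 1 = 7
r - 1 = 5 - 1 = 4
7 = 1*4 + 3, so m = 1, epsilon = 3
pi(d, r) = m(m-1)(r-1)/2 + m*epsilon
= 1*0*4/2 + 1*3
= 0/2 + 3
= 0 + 3 = 3

3


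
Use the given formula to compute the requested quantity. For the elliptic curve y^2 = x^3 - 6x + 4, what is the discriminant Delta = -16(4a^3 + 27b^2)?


Compute each component:
4a^3 = 4*(-6)^3 = 4*(-216) = -864
27b^2 = 27*4^2 = 27*16 = 432
4a^3 + 27b^2 = -864 + 432 = -432
Delta = -16*(-432) = 6912

6912


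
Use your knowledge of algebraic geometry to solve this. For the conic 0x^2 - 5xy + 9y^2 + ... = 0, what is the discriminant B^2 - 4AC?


The discriminant of a conic Ax^2 + Bxy + Cy^2 + ... = 0 is B^2 - 4AC.
B^2 = (-5)^2 = 25
4AC = 4*0*9 = 0
Discriminant = 25 + 0 = 25

25


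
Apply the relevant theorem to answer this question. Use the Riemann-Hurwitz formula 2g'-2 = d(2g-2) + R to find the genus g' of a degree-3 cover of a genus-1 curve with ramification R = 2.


Riemann-Hurwitz formula: 2g' - 2 = d(2g - 2) + R
Given: d = 3, g = 1, R = 2
2g' - 2 = 3*(2*1 - 2) + 2
2g' - 2 = 3*0 + 2
2g' - 2 = 0 + 2 = 2
2g' = 4
g' = 2

2


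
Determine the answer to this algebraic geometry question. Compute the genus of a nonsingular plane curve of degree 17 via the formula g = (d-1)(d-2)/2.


Using the genus formula for smooth plane curves:
g = (d-1)(d-2)/2
g = (17-1)(17-2)/2
g = 16*15/2
g = 240/2 = 120

120


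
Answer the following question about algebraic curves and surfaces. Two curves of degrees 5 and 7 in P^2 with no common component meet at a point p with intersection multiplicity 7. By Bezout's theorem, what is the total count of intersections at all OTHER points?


By Bezout's theorem, the total intersection number is d1 * d2.
Total = 5 * 7 = 35
Intersection multiplicity at p = 7
Remaining intersections = 35 - 7 = 28

28


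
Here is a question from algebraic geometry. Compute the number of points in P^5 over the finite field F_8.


P^5(F_8) has (q^(n+1) - 1)/(q - 1) points.
= 8^5 + 8^4 + 8^3 + 8^2 + 8^1 + 8^0
= 32768 + 4096 + 512 + 64 + 8 + 1
= 37449

37449


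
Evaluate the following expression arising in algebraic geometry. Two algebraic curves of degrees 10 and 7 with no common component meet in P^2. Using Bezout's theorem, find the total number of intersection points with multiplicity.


Bezout's theorem states the intersection count equals the product of degrees.
Intersection count = 10 * 7 = 70

70


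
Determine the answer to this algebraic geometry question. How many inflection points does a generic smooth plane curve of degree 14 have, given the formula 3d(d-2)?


For a general smooth plane curve C of degree d, the inflection points are
the intersection of C with its Hessian curve, which has degree 3(d-2).
By Bezout, the total intersection number is d * 3(d-2) = 14 * 36 = 504.
For a general curve every flex is ordinary, so each contributes
multiplicity 1 to C·Hess(C), and the number of distinct inflection
points is 3d(d-2).
Inflection points = 3*14*(14-2) = 3*14*12 = 504

504


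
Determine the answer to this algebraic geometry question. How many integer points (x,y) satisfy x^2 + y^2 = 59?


Systematically check integer values of x where x^2 <= 59.
For each valid x, check if 59 - x^2 is a perfect square.
Total integer solutions found: 0

0


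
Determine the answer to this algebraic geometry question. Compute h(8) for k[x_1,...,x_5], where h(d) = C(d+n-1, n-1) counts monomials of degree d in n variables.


The Hilbert function for the polynomial ring in 5 variables is:
h(d) = C(d+n-1, n-1)
h(8) = C(8+5-1, 5-1) = C(12, 4)
= 12! / (4! * 8!)
= 495

495


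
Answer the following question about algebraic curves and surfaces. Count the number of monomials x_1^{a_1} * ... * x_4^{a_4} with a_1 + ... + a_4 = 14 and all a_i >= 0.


The number of degree-14 monomials in 4 variables is C(d+n-1, n-1).
= C(14+4-1, 4-1) = C(17, 3)
= 680

680


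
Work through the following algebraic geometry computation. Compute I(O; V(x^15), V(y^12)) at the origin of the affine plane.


The intersection multiplicity of V(x^a) and V(y^b) at the origin is:
I(O; V(x^15), V(y^12)) = dim_k(k[x,y]/(x^15, y^12))
A basis for k[x,y]/(x^15, y^12) is the set of monomials x^i * y^j
where 0 <= i < 15 and 0 <= j < 12.
The number of such monomials is 15 * 12 = 180

180


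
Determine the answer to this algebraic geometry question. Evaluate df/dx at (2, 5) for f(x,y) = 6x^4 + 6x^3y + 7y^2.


df/dx = 4*6*x^3 + 3*6*x^2*y
At (2,5): 4*6*2^3 + 3*6*2^2*5
= 192 + 360
= 552

552


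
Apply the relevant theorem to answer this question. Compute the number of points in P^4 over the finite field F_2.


P^4(F_2) has (q^(n+1) - 1)/(q - 1) points.
= 2^4 + 2^3 + 2^2 + 2^1 + 2^0
= 16 + 8 + 4 + 2 + 1
= 31

31


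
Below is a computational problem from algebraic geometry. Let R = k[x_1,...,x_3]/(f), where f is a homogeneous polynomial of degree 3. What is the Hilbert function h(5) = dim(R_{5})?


For R = k[x_1,...,x_n]/(f) with f homogeneous of degree e:
The Hilbert series is (1 - t^e)/(1 - t)^n.
So h(d) = C(d+n-1, n-1) - C(d-e+n-1, n-1) for d >= e.
With n=3, e=3, d=5:
C(5+3-1, 3-1) = C(7, 2) = 21
C(5-3+3-1, 3-1) = C(4, 2) = 6
h(5) = 21 - 6 = 15

15


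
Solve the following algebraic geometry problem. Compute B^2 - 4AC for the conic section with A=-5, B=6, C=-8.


The discriminant of a conic Ax^2 + Bxy + Cy^2 + ... = 0 is B^2 - 4AC.
B^2 = 6^2 = 36
4AC = 4*(-5)*(-8) = 160
Discriminant = 36 - 160 = -124

-124


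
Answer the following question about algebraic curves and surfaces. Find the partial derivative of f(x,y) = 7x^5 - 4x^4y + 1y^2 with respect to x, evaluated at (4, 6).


df/dx = 5*7*x^4 + 4*(-4)*x^3*y
At (4,6): 5*7*4^4 + 4*(-4)*4^3*6
= 8960 - 6144
= 2816

2816


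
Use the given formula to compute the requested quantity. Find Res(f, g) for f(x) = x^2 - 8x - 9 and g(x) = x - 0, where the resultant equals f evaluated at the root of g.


For Res(f, x - c), we evaluate f at x = c.
f(0) = 0^2 - 8*0 - 9
= 0 + 0 - 9
= 0 - 9 = -9
Res(f, g) = -9

-9


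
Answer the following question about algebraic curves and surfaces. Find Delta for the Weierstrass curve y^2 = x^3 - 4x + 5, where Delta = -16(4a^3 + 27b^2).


Compute each component:
4a^3 = 4*(-4)^3 = 4*(-64) = -256
27b^2 = 27*5^2 = 27*25 = 675
4a^3 + 27b^2 = -256 + 675 = 419
Delta = -16*419 = -6704

-6704


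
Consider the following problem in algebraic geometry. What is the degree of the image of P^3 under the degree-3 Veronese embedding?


The Veronese variety v_3(P^3) has degree d^r.
d^r = 3^3 = 27

27


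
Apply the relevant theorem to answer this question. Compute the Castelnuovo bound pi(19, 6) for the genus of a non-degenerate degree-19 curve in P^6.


Castelnuovo's bound: write d - 1 = m(r-1) + epsilon with 0 <= epsilon < r-1.
d - 1 = 19 - 1 = 18
r - 1 = 6 - 1 = 5
18 = 3*5 + 3, so m = 3, epsilon = 3
pi(d, r) = m(m-1)(r-1)/2 + m*epsilon
= 3*2*5/2 + 3*3
= 30/2 + 9
= 15 + 9 = 24

24


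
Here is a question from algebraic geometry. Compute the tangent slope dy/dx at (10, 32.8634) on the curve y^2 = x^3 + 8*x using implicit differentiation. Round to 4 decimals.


Using implicit differentiation of y^2 = x^3 + 8*x:
2y * dy/dx = 3x^2 + 8
dy/dx = (3x^2 + 8)/(2y)
Numerator: 3*10^2 + 8 = 308
Denominator: 2*32.8634 = 65.7268
dy/dx = 308/65.7268 = 4.6861

4.6861


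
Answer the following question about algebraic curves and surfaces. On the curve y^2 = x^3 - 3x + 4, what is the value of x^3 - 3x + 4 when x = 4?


Compute x^3 - 3x + 4 at x = 4:
x^3 = 4^3 = 64
(-3)*x = (-3)*4 = -12
Sum: 64 - 12 + 4 = 56

56


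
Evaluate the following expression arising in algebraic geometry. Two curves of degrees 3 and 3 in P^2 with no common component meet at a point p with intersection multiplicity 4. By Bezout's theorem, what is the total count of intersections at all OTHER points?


By Bezout's theorem, the total intersection number is d1 * d2.
Total = 3 * 3 = 9
Intersection multiplicity at p = 4
Remaining intersections = 9 - 4 = 5

5


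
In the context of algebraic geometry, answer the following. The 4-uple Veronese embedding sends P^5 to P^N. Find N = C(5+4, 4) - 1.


The Veronese embedding v_d: P^n -> P^N maps each point to all
degree-d monomials in n+1 homogeneous coordinates.
N = C(n+d, d) - 1
N = C(5+4, 4) - 1
N = C(9, 4) - 1
C(9, 4) = 126
N = 126 - 1 = 125

125


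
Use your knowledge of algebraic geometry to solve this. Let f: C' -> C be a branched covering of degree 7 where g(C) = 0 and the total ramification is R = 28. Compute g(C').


Riemann-Hurwitz formula: 2g' - 2 = d(2g - 2) + R
Given: d = 7, g = 0, R = 28
2g' - 2 = 7*(2*0 - 2) + 28
2g' - 2 = 7*(-2) + 28
2g' - 2 = -14 + 28 = 14
2g' = 16
g' = 8

8


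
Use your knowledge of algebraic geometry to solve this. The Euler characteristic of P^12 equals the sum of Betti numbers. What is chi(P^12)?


The complex projective space P^12 has one cell in each even real dimension 0, 2, ..., 24.
The cohomology groups are H^{2k}(P^12) = Z for k = 0,...,12, and 0 otherwise.
Euler characteristic = sum of Betti numbers = 1 per even-dimensional cohomology group.
chi(P^12) = 12 + 1 = 13

13


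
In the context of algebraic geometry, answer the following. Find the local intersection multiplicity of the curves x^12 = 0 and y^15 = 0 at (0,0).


The intersection multiplicity of V(x^a) and V(y^b) at the origin is:
I(O; V(x^12), V(y^15)) = dim_k(k[x,y]/(x^12, y^15))
A basis for k[x,y]/(x^12, y^15) is the set of monomials x^i * y^j
where 0 <= i < 12 and 0 <= j < 15.
The number of such monomials is 12 * 15 = 180

180
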